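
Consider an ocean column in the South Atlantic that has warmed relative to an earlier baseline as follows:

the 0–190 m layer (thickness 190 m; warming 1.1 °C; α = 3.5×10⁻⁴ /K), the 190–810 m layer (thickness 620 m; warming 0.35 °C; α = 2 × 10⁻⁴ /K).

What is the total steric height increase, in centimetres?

0–190 m: 190 × 1.1 × 3.5×10⁻⁴ = 0.07315 m
0.35 × 2×10⁻⁴ × 620 = 0.04340 m
Δh = 0.07315 + 0.04340 = 0.11655 m ≈ 12 cm

12 cm of thermosteric rise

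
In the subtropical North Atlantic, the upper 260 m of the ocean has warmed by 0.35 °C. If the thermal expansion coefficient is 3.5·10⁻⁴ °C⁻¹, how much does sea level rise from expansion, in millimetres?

Δh = αΔT·H = 3.5×10⁻⁴ × 0.35 × 260 = 0.03185 m

31.9 mm of thermosteric rise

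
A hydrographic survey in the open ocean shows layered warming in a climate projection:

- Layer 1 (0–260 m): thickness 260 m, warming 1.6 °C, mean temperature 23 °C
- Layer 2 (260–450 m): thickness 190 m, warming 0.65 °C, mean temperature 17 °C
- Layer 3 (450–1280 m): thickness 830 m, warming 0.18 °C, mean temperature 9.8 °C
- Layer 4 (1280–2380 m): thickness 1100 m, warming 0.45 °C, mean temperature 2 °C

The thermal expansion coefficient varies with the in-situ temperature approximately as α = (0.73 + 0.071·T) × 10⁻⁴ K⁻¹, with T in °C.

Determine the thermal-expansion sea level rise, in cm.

Δh ≈ 19 cm

Layer 1: α = (0.73 + 0.071×23)×10⁻⁴ = 2.363×10⁻⁴ K⁻¹
Layer 2: α = (0.73 + 0.071×17)×10⁻⁴ = 1.937×10⁻⁴ K⁻¹
Layer 3: α = (0.73 + 0.071×9.8)×10⁻⁴ = 1.4258×10⁻⁴ K⁻¹
Layer 4: α = (0.73 + 0.071×2)×10⁻⁴ = 0.872×10⁻⁴ K⁻¹
0–260 m: 1.6 × 2.363×10⁻⁴ × 260 = 0.0983008 m
190 × 1.937×10⁻⁴ × 0.65 = 0.02392195 m
450–1280 m: 1.4258×10⁻⁴ × 0.18 × 830 = 0.021301452 m
1100 × 0.45 × 0.872×10⁻⁴ = 0.043164 m
Δh = 0.0983008 + 0.02392195 + 0.021301452 + 0.043164 = 0.186688202 m ≈ 19 cm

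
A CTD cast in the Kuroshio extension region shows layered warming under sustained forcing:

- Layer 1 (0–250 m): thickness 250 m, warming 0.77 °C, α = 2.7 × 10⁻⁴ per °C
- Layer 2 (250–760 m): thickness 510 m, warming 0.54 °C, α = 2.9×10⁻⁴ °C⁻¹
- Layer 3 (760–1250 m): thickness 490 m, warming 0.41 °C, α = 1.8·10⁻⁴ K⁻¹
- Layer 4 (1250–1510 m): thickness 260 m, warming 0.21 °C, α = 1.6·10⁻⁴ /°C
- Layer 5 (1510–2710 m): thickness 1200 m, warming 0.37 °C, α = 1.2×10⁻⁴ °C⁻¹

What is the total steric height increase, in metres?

Layer 1: 2.7×10⁻⁴ × 250 × 0.77 = 0.051975 m
Layer 2: 2.9×10⁻⁴ × 510 × 0.54 = 0.079866 m
Layer 3: 1.8×10⁻⁴ × 0.41 × 490 = 0.036162 m
1250–1510 m: 260 × 1.6×10⁻⁴ × 0.21 = 0.008736 m
Layer 5: 0.37 × 1200 × 1.2×10⁻⁴ = 0.05328 m
Δh = 0.051975 + 0.079866 + 0.036162 + 0.008736 + 0.05328 = 0.230019 m ≈ 0.230 m

Δh = 0.230 m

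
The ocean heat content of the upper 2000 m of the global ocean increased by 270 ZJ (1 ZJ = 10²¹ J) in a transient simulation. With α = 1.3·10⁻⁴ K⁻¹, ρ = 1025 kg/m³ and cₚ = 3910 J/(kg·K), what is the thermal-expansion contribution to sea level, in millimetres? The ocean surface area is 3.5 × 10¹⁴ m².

about 25.0 mm

Per unit area: Q = 270×10²¹ / (3.5×10¹⁴) ≈ 7.714×10⁸ J/m²
Δh = αQ/(ρcₚ) = 1.3×10⁻⁴ × 7.714×10⁸ / (1025 × 3910) ≈ 0.025022 m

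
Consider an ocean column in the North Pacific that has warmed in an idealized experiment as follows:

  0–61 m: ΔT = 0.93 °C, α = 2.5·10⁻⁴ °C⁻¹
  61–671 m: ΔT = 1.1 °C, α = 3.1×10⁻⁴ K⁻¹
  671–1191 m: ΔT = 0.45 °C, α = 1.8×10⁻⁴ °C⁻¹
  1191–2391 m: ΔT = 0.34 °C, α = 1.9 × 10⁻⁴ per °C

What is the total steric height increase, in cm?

34 cm

61 × 2.5×10⁻⁴ × 0.93 = 0.0141825 m
61–671 m: 1.1 × 610 × 3.1×10⁻⁴ = 0.20801 m
Layer 3: 1.8×10⁻⁴ × 0.45 × 520 = 0.04212 m
0.34 × 1.9×10⁻⁴ × 1200 = 0.07752 m
Δh = 0.0141825 + 0.20801 + 0.04212 + 0.07752 = 0.3418325 m ≈ 34 cm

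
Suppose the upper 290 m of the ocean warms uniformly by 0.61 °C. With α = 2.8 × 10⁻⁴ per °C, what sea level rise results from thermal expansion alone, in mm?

about 49.5 mm

Δh = αΔT·H = 2.8×10⁻⁴ × 0.61 × 290 = 0.049532 m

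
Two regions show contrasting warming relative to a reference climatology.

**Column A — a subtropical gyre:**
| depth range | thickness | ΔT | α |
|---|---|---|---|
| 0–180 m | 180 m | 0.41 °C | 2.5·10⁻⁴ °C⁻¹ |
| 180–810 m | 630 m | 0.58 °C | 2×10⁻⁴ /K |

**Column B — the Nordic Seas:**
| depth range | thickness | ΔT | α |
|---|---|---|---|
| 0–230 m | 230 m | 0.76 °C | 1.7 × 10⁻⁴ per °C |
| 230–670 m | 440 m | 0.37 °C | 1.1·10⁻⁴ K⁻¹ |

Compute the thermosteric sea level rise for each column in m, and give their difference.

Δh_A ≈ 0.092 m, Δh_B ≈ 0.048 m; difference ≈ 0.044 m

A 180 × 0.41 × 2.5×10⁻⁴ = 0.01845 m
A 180–810 m: 0.58 × 2×10⁻⁴ × 630 = 0.07308 m
A total: 0.09153 m
B 0–230 m: 0.76 × 230 × 1.7×10⁻⁴ = 0.029716 m
B 230–670 m: 440 × 0.37 × 1.1×10⁻⁴ = 0.017908 m
B total: 0.047624 m
Difference: 0.09153 − 0.047624 = 0.043906 m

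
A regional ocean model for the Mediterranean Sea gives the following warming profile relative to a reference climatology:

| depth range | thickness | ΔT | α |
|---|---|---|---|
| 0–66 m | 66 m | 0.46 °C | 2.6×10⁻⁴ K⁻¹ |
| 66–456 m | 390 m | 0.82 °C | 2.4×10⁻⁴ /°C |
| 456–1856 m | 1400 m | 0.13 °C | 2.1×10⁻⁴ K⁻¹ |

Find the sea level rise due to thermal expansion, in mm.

Layer 1: 2.6×10⁻⁴ × 66 × 0.46 = 0.0078936 m
66–456 m: 0.82 × 390 × 2.4×10⁻⁴ = 0.076752 m
456–1856 m: 0.13 × 2.1×10⁻⁴ × 1400 = 0.03822 m
Δh = 0.0078936 + 0.076752 + 0.03822 = 0.1228656 m

Δh = 120 mm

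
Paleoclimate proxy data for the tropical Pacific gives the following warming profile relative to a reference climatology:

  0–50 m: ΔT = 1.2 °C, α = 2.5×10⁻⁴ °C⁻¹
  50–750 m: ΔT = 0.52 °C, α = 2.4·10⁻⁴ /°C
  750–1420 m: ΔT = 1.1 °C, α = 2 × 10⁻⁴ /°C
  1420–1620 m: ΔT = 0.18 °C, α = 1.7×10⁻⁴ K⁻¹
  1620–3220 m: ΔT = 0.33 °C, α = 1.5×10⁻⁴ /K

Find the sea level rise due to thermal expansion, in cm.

0–50 m: 2.5×10⁻⁴ × 1.2 × 50 = 0.01500 m
50–750 m: 2.4×10⁻⁴ × 0.52 × 700 = 0.08736 m
Layer 3: 670 × 1.1 × 2×10⁻⁴ = 0.14740 m
Layer 4: 200 × 1.7×10⁻⁴ × 0.18 = 0.00612 m
1620–3220 m: 0.33 × 1.5×10⁻⁴ × 1600 = 0.07920 m
Δh = 0.01500 + 0.08736 + 0.14740 + 0.00612 + 0.07920 = 0.33508 m

about 34 cm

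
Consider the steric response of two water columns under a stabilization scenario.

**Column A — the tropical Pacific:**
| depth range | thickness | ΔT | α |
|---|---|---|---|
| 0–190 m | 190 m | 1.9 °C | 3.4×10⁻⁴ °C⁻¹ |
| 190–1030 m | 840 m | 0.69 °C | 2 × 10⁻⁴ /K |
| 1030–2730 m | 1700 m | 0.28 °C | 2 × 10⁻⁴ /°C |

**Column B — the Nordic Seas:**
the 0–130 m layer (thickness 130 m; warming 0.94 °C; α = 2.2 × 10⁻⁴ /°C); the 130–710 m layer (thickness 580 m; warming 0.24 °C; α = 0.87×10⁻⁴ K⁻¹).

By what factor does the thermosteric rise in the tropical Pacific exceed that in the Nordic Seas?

A 0–190 m: 1.9 × 3.4×10⁻⁴ × 190 = 0.12274 m
A Layer 2: 2×10⁻⁴ × 0.69 × 840 = 0.11592 m
A 0.28 × 2×10⁻⁴ × 1700 = 0.09520 m
A total: 0.33386 m
B Layer 1: 0.94 × 2.2×10⁻⁴ × 130 = 0.026884 m
B 0.87×10⁻⁴ × 0.24 × 580 = 0.0121104 m
B total: 0.0389944 m
Ratio: 0.33386 / 0.0389944 ≈ 8.562

a factor of 8.56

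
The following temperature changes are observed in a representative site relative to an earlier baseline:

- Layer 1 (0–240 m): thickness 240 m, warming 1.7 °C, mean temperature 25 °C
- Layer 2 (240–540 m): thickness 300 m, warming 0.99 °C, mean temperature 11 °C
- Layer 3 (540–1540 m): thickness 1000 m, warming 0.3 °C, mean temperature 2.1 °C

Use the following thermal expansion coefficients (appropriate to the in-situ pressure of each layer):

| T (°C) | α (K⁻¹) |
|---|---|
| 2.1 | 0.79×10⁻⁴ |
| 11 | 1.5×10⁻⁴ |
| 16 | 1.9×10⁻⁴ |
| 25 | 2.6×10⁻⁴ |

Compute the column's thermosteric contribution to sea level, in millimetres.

Δh = 174 mm

Layer 1 at 25 °C → α = 2.6×10⁻⁴ K⁻¹
Layer 2 at 11 °C → α = 1.5×10⁻⁴ K⁻¹
Layer 3 at 2.1 °C → α = 0.79×10⁻⁴ K⁻¹
1.7 × 2.6×10⁻⁴ × 240 = 0.10608 m
Layer 2: 0.99 × 300 × 1.5×10⁻⁴ = 0.04455 m
540–1540 m: 1000 × 0.3 × 0.79×10⁻⁴ = 0.02370 m
Δh = 0.10608 + 0.04455 + 0.02370 = 0.17433 m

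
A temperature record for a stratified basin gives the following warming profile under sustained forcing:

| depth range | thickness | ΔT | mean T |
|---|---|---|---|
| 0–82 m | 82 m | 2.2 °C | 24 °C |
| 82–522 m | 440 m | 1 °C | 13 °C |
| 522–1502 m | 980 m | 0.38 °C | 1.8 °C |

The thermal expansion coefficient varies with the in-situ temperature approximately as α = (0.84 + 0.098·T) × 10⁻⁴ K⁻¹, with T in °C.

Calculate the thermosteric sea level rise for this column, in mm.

Layer 1: α = (0.84 + 0.098×24)×10⁻⁴ = 3.192×10⁻⁴ K⁻¹
Layer 2: α = (0.84 + 0.098×13)×10⁻⁴ = 2.114×10⁻⁴ K⁻¹
Layer 3: α = (0.84 + 0.098×1.8)×10⁻⁴ = 1.0164×10⁻⁴ K⁻¹
0–82 m: 2.2 × 82 × 3.192×10⁻⁴ = 0.05758368 m
Layer 2: 1 × 2.114×10⁻⁴ × 440 = 0.093016 m
0.38 × 980 × 1.0164×10⁻⁴ = 0.037850736 m
Δh = 0.05758368 + 0.093016 + 0.037850736 = 0.188450416 m

about 188 mm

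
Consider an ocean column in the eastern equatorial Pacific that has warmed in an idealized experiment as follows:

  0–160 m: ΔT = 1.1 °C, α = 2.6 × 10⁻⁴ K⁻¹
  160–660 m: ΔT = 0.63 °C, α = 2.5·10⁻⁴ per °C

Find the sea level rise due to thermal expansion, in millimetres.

0–160 m: 160 × 2.6×10⁻⁴ × 1.1 = 0.04576 m
160–660 m: 0.63 × 2.5×10⁻⁴ × 500 = 0.07875 m
Δh = 0.04576 + 0.07875 = 0.12451 m

Δh ≈ 120 mm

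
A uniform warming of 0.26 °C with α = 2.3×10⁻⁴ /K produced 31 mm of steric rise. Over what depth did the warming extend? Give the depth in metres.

H = Δh/(αΔT) = 0.031 / (2.3×10⁻⁴ × 0.26) ≈ 518.4 m

518 m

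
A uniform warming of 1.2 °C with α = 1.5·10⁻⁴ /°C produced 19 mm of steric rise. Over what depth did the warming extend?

H ≈ 106 m

H = Δh/(αΔT) = 0.019 / (1.5×10⁻⁴ × 1.2) ≈ 105.6 m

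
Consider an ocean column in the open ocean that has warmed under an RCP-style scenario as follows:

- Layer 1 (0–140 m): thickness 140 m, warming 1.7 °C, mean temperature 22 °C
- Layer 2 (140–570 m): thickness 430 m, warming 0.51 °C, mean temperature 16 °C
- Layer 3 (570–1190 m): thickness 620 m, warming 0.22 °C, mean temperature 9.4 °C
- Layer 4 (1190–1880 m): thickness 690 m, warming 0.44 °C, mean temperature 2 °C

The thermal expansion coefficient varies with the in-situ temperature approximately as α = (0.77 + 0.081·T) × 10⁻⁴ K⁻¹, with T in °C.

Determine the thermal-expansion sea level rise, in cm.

Layer 1: α = (0.77 + 0.081×22)×10⁻⁴ = 2.552×10⁻⁴ K⁻¹
Layer 2: α = (0.77 + 0.081×16)×10⁻⁴ = 2.066×10⁻⁴ K⁻¹
Layer 3: α = (0.77 + 0.081×9.4)×10⁻⁴ = 1.5314×10⁻⁴ K⁻¹
Layer 4: α = (0.77 + 0.081×2)×10⁻⁴ = 0.932×10⁻⁴ K⁻¹
0–140 m: 140 × 2.552×10⁻⁴ × 1.7 = 0.0607376 m
430 × 0.51 × 2.066×10⁻⁴ = 0.04530738 m
Layer 3: 620 × 0.22 × 1.5314×10⁻⁴ = 0.020888296 m
0.932×10⁻⁴ × 690 × 0.44 = 0.02829552 m
Δh = 0.0607376 + 0.04530738 + 0.020888296 + 0.02829552 = 0.155228796 m

15.5 cm of thermosteric rise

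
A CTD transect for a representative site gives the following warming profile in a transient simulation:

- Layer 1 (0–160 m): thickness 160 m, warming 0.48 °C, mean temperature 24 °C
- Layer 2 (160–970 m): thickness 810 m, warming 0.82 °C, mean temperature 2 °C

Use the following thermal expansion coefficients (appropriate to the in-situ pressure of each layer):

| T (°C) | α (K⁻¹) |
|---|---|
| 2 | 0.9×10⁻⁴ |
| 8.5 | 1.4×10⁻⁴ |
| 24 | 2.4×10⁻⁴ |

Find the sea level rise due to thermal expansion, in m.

Layer 1 at 24 °C → α = 2.4×10⁻⁴ K⁻¹
Layer 2 at 2 °C → α = 0.9×10⁻⁴ K⁻¹
0–160 m: 0.48 × 160 × 2.4×10⁻⁴ = 0.018432 m
160–970 m: 0.9×10⁻⁴ × 810 × 0.82 = 0.059778 m
Δh = 0.018432 + 0.059778 = 0.07821 m

Δh ≈ 0.0782 m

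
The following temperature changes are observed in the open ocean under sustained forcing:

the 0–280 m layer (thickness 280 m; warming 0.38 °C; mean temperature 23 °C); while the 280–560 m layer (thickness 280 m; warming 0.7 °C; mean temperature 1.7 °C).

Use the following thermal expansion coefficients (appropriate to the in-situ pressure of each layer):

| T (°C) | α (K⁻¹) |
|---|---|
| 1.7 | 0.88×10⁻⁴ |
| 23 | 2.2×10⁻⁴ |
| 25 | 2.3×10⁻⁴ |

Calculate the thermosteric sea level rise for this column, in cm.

Layer 1 at 23 °C → α = 2.2×10⁻⁴ K⁻¹
Layer 2 at 1.7 °C → α = 0.88×10⁻⁴ K⁻¹
0–280 m: 0.38 × 280 × 2.2×10⁻⁴ = 0.023408 m
0.88×10⁻⁴ × 280 × 0.7 = 0.017248 m
Δh = 0.023408 + 0.017248 = 0.040656 m

4.07 cm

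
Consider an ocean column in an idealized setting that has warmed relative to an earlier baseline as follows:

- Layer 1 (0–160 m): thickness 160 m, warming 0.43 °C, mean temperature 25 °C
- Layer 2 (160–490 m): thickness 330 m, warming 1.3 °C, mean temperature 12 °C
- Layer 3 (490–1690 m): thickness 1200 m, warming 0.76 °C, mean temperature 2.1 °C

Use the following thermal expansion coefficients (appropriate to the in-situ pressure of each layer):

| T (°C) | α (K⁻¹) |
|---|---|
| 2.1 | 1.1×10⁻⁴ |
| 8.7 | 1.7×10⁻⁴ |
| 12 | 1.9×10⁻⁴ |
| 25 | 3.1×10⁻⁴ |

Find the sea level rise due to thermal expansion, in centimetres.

Layer 1 at 25 °C → α = 3.1×10⁻⁴ K⁻¹
Layer 2 at 12 °C → α = 1.9×10⁻⁴ K⁻¹
Layer 3 at 2.1 °C → α = 1.1×10⁻⁴ K⁻¹
Layer 1: 3.1×10⁻⁴ × 0.43 × 160 = 0.021328 m
160–490 m: 1.3 × 330 × 1.9×10⁻⁴ = 0.08151 m
1200 × 0.76 × 1.1×10⁻⁴ = 0.10032 m
Δh = 0.021328 + 0.08151 + 0.10032 = 0.203158 m

about 20.3 cm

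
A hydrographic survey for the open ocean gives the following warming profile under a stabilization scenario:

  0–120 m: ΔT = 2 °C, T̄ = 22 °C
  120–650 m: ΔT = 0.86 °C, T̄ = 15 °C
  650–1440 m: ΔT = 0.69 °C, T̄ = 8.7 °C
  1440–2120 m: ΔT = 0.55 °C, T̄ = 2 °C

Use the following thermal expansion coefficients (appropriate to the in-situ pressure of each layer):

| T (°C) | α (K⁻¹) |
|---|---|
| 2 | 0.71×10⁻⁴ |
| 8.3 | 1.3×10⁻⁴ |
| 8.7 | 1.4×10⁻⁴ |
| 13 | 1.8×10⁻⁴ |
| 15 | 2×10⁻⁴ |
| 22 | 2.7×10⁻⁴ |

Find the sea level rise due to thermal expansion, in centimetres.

Layer 1 at 22 °C → α = 2.7×10⁻⁴ K⁻¹
Layer 2 at 15 °C → α = 2×10⁻⁴ K⁻¹
Layer 3 at 8.7 °C → α = 1.4×10⁻⁴ K⁻¹
Layer 4 at 2 °C → α = 0.71×10⁻⁴ K⁻¹
0–120 m: 2 × 120 × 2.7×10⁻⁴ = 0.06480 m
Layer 2: 530 × 2×10⁻⁴ × 0.86 = 0.09116 m
Layer 3: 790 × 0.69 × 1.4×10⁻⁴ = 0.076314 m
Layer 4: 0.55 × 0.71×10⁻⁴ × 680 = 0.026554 m
Δh = 0.06480 + 0.09116 + 0.076314 + 0.026554 = 0.258828 m ≈ 25.9 cm

Δh = 25.9 cm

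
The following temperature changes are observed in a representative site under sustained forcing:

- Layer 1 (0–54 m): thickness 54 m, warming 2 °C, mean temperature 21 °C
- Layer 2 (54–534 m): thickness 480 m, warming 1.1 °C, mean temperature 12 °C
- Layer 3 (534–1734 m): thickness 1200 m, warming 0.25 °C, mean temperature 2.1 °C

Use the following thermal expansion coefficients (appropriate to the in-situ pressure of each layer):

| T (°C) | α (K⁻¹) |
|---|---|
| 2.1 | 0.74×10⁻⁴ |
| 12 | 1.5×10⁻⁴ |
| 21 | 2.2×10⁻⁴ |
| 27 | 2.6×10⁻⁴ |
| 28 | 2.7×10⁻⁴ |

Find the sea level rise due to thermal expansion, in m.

Δh = 0.125 m

Layer 1 at 21 °C → α = 2.2×10⁻⁴ K⁻¹
Layer 2 at 12 °C → α = 1.5×10⁻⁴ K⁻¹
Layer 3 at 2.1 °C → α = 0.74×10⁻⁴ K⁻¹
0–54 m: 2.2×10⁻⁴ × 2 × 54 = 0.02376 m
54–534 m: 1.1 × 480 × 1.5×10⁻⁴ = 0.07920 m
534–1734 m: 0.74×10⁻⁴ × 1200 × 0.25 = 0.02220 m
Δh = 0.02376 + 0.07920 + 0.02220 = 0.12516 m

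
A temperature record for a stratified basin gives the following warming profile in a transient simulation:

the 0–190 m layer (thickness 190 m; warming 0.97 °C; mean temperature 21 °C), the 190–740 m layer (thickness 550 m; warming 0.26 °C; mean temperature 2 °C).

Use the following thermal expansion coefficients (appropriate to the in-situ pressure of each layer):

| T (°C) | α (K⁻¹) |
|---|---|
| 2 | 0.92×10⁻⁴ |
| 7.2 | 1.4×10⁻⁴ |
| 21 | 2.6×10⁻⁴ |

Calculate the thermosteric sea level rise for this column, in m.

Δh = 0.0611 m

Layer 1 at 21 °C → α = 2.6×10⁻⁴ K⁻¹
Layer 2 at 2 °C → α = 0.92×10⁻⁴ K⁻¹
0–190 m: 190 × 0.97 × 2.6×10⁻⁴ = 0.047918 m
190–740 m: 0.26 × 550 × 0.92×10⁻⁴ = 0.013156 m
Δh = 0.047918 + 0.013156 = 0.061074 m ≈ 0.0611 m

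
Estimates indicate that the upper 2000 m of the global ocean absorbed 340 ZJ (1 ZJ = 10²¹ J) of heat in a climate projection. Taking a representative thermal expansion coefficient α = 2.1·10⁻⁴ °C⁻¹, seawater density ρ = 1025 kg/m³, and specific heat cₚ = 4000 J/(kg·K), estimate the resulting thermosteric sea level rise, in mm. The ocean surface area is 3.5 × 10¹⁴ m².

Per unit area: Q = 340×10²¹ / (3.5×10¹⁴) ≈ 9.714×10⁸ J/m²
Δh = αQ/(ρcₚ) = 2.1×10⁻⁴ × 9.714×10⁸ / (1025 × 4000) ≈ 0.049755 m

Δh = 50 mm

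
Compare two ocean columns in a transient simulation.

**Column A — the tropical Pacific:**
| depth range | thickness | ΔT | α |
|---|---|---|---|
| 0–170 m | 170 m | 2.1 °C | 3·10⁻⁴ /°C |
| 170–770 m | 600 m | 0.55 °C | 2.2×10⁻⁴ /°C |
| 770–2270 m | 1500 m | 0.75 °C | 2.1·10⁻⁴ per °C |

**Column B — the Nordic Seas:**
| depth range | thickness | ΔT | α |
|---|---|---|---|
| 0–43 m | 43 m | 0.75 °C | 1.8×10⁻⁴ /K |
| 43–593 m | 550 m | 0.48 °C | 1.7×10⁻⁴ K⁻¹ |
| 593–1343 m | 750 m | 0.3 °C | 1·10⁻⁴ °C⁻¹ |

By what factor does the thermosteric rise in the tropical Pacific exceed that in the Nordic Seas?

A 2.1 × 170 × 3×10⁻⁴ = 0.10710 m
A 600 × 2.2×10⁻⁴ × 0.55 = 0.07260 m
A 2.1×10⁻⁴ × 0.75 × 1500 = 0.23625 m
A total: 0.41595 m
B Layer 1: 43 × 0.75 × 1.8×10⁻⁴ = 0.005805 m
B 43–593 m: 1.7×10⁻⁴ × 550 × 0.48 = 0.04488 m
B 0.3 × 1×10⁻⁴ × 750 = 0.02250 m
B total: 0.073185 m
Ratio: 0.41595 / 0.073185 ≈ 5.684

≈ 5.7×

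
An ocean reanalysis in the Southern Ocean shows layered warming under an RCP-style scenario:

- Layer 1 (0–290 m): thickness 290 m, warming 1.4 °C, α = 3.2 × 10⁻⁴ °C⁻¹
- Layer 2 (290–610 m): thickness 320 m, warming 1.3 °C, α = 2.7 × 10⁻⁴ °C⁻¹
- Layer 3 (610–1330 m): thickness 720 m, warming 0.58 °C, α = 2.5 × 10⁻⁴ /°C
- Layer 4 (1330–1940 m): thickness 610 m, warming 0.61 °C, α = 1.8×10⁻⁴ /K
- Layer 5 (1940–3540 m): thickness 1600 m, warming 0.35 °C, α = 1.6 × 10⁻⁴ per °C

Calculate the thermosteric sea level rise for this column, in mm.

503 mm

0–290 m: 3.2×10⁻⁴ × 1.4 × 290 = 0.12992 m
320 × 2.7×10⁻⁴ × 1.3 = 0.11232 m
720 × 2.5×10⁻⁴ × 0.58 = 0.10440 m
610 × 0.61 × 1.8×10⁻⁴ = 0.066978 m
Layer 5: 0.35 × 1600 × 1.6×10⁻⁴ = 0.08960 m
Δh = 0.12992 + 0.11232 + 0.10440 + 0.066978 + 0.08960 = 0.503218 m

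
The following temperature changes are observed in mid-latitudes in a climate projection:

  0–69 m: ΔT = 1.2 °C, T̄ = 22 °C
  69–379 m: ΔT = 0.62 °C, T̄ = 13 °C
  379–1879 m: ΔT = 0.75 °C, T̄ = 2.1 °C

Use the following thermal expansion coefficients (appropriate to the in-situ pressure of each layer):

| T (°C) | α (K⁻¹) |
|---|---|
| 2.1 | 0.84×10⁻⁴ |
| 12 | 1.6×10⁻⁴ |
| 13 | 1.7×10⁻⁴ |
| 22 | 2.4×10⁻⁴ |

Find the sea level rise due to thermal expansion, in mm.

about 150 mm

Layer 1 at 22 °C → α = 2.4×10⁻⁴ K⁻¹
Layer 2 at 13 °C → α = 1.7×10⁻⁴ K⁻¹
Layer 3 at 2.1 °C → α = 0.84×10⁻⁴ K⁻¹
Layer 1: 2.4×10⁻⁴ × 1.2 × 69 = 0.019872 m
310 × 0.62 × 1.7×10⁻⁴ = 0.032674 m
0.84×10⁻⁴ × 0.75 × 1500 = 0.09450 m
Δh = 0.019872 + 0.032674 + 0.09450 = 0.147046 m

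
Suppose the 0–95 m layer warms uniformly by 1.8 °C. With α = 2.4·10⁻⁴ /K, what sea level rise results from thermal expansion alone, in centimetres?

Δh = αΔT·H = 2.4×10⁻⁴ × 1.8 × 95 = 0.04104 m

Δh = 4.10 cm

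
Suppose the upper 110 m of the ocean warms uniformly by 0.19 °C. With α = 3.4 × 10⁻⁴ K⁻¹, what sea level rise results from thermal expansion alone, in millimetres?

Δh = αΔT·H = 3.4×10⁻⁴ × 0.19 × 110 = 0.007106 m

7.11 mm of thermosteric rise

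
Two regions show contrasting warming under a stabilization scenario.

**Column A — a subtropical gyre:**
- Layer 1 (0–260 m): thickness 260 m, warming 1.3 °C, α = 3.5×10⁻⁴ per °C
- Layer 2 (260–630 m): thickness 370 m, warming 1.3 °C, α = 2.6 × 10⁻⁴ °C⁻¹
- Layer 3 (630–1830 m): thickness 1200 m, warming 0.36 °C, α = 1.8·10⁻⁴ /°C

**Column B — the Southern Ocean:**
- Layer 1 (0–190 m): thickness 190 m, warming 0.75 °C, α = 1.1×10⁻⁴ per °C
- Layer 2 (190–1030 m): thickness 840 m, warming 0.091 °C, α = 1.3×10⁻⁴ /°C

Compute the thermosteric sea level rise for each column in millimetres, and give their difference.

A 0–260 m: 1.3 × 3.5×10⁻⁴ × 260 = 0.11830 m
A 260–630 m: 370 × 1.3 × 2.6×10⁻⁴ = 0.12506 m
A 630–1830 m: 1200 × 0.36 × 1.8×10⁻⁴ = 0.07776 m
A total: 0.32112 m
B 190 × 1.1×10⁻⁴ × 0.75 = 0.015675 m
B 190–1030 m: 1.3×10⁻⁴ × 0.091 × 840 = 0.0099372 m
B total: 0.0256122 m
Difference: 0.32112 − 0.0256122 = 0.2955078 m

Δh_A ≈ 321 mm, Δh_B ≈ 25.6 mm; difference ≈ 296 mm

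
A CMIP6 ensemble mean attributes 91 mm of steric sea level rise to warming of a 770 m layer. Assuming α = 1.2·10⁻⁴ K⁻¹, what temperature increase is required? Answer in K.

ΔT = Δh/(αH) = 0.091 / (1.2×10⁻⁴ × 770) ≈ 0.9848 K

about 0.98 K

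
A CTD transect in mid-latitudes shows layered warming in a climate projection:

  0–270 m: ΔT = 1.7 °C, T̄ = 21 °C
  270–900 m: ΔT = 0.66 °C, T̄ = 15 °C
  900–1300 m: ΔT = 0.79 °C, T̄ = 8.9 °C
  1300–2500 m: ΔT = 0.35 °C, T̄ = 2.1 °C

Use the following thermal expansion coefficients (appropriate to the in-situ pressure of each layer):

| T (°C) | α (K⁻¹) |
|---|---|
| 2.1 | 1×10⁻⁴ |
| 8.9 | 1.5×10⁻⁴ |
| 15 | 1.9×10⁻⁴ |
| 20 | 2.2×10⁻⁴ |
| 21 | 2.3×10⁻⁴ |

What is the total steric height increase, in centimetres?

Δh ≈ 27 cm

Layer 1 at 21 °C → α = 2.3×10⁻⁴ K⁻¹
Layer 2 at 15 °C → α = 1.9×10⁻⁴ K⁻¹
Layer 3 at 8.9 °C → α = 1.5×10⁻⁴ K⁻¹
Layer 4 at 2.1 °C → α = 1×10⁻⁴ K⁻¹
0–270 m: 2.3×10⁻⁴ × 270 × 1.7 = 0.10557 m
1.9×10⁻⁴ × 0.66 × 630 = 0.079002 m
400 × 1.5×10⁻⁴ × 0.79 = 0.04740 m
Layer 4: 1×10⁻⁴ × 0.35 × 1200 = 0.04200 m
Δh = 0.10557 + 0.079002 + 0.04740 + 0.04200 = 0.273972 m ≈ 27 cm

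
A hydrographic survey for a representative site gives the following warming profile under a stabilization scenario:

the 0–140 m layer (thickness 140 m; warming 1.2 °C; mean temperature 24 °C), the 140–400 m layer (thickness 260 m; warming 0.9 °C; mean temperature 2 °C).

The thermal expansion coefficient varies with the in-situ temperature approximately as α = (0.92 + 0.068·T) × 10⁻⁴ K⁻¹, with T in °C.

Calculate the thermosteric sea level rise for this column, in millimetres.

68 mm of thermosteric rise

Layer 1: α = (0.92 + 0.068×24)×10⁻⁴ = 2.552×10⁻⁴ K⁻¹
Layer 2: α = (0.92 + 0.068×2)×10⁻⁴ = 1.056×10⁻⁴ K⁻¹
0–140 m: 140 × 2.552×10⁻⁴ × 1.2 = 0.0428736 m
Layer 2: 260 × 1.056×10⁻⁴ × 0.9 = 0.0247104 m
Δh = 0.0428736 + 0.0247104 = 0.067584 m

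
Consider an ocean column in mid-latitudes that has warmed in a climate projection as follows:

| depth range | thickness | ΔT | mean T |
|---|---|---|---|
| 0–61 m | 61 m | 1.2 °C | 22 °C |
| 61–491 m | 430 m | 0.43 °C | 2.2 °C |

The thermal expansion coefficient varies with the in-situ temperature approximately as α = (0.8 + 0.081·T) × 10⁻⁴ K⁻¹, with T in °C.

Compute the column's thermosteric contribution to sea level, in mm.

about 37 mm

Layer 1: α = (0.8 + 0.081×22)×10⁻⁴ = 2.582×10⁻⁴ K⁻¹
Layer 2: α = (0.8 + 0.081×2.2)×10⁻⁴ = 0.9782×10⁻⁴ K⁻¹
2.582×10⁻⁴ × 61 × 1.2 = 0.01890024 m
0.43 × 430 × 0.9782×10⁻⁴ = 0.018086918 m
Δh = 0.01890024 + 0.018086918 = 0.036987158 m ≈ 37 mm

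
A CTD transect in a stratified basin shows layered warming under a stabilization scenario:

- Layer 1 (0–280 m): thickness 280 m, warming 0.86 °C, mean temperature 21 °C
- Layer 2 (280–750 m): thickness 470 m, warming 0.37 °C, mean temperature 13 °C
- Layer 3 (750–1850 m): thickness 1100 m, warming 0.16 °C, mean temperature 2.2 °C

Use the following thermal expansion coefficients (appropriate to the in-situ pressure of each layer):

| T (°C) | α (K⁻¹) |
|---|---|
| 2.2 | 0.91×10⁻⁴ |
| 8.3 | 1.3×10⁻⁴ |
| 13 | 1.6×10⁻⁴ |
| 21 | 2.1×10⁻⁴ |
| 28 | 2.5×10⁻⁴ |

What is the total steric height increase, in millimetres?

Δh = 94.4 mm

Layer 1 at 21 °C → α = 2.1×10⁻⁴ K⁻¹
Layer 2 at 13 °C → α = 1.6×10⁻⁴ K⁻¹
Layer 3 at 2.2 °C → α = 0.91×10⁻⁴ K⁻¹
Layer 1: 280 × 0.86 × 2.1×10⁻⁴ = 0.050568 m
Layer 2: 1.6×10⁻⁴ × 470 × 0.37 = 0.027824 m
Layer 3: 0.16 × 0.91×10⁻⁴ × 1100 = 0.016016 m
Δh = 0.050568 + 0.027824 + 0.016016 = 0.094408 m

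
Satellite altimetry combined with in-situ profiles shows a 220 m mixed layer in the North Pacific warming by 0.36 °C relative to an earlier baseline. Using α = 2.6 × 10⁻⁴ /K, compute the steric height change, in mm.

Δh = αΔT·H = 2.6×10⁻⁴ × 0.36 × 220 = 0.020592 m

Δh ≈ 21 mm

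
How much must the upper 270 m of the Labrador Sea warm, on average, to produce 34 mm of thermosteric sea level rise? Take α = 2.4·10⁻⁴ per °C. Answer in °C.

ΔT = Δh/(αH) = 0.034 / (2.4×10⁻⁴ × 270) ≈ 0.5247 °C

ΔT ≈ 0.525 °C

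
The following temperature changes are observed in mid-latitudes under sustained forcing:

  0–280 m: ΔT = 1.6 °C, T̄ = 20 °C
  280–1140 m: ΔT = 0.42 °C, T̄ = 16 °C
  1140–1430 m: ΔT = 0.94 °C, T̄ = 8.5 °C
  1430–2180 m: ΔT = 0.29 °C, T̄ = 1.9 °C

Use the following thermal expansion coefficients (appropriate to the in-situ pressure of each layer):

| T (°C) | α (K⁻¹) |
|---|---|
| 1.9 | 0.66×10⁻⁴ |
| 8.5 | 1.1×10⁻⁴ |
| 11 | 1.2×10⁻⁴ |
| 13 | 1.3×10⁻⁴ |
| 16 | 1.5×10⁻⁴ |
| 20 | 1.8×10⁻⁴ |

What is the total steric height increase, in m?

Layer 1 at 20 °C → α = 1.8×10⁻⁴ K⁻¹
Layer 2 at 16 °C → α = 1.5×10⁻⁴ K⁻¹
Layer 3 at 8.5 °C → α = 1.1×10⁻⁴ K⁻¹
Layer 4 at 1.9 °C → α = 0.66×10⁻⁴ K⁻¹
0–280 m: 280 × 1.8×10⁻⁴ × 1.6 = 0.08064 m
Layer 2: 1.5×10⁻⁴ × 860 × 0.42 = 0.05418 m
Layer 3: 290 × 0.94 × 1.1×10⁻⁴ = 0.029986 m
Layer 4: 0.66×10⁻⁴ × 750 × 0.29 = 0.014355 m
Δh = 0.08064 + 0.05418 + 0.029986 + 0.014355 = 0.179161 m

0.179 m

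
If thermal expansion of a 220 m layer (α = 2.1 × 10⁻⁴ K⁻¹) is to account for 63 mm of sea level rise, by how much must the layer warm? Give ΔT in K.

ΔT = Δh/(αH) = 0.063 / (2.1×10⁻⁴ × 220) ≈ 1.364 K

ΔT ≈ 1.4 K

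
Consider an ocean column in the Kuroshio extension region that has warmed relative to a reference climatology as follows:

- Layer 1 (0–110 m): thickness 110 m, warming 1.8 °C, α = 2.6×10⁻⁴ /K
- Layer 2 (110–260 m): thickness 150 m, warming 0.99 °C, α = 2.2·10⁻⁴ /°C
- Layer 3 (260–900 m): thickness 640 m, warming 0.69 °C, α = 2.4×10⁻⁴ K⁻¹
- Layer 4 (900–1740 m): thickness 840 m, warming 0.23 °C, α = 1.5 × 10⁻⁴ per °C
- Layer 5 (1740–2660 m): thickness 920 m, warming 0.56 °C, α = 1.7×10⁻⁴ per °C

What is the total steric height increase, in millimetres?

Layer 1: 1.8 × 110 × 2.6×10⁻⁴ = 0.05148 m
Layer 2: 150 × 0.99 × 2.2×10⁻⁴ = 0.03267 m
640 × 0.69 × 2.4×10⁻⁴ = 0.105984 m
Layer 4: 840 × 0.23 × 1.5×10⁻⁴ = 0.02898 m
1740–2660 m: 920 × 1.7×10⁻⁴ × 0.56 = 0.087584 m
Δh = 0.05148 + 0.03267 + 0.105984 + 0.02898 + 0.087584 = 0.306698 m

Δh ≈ 307 mm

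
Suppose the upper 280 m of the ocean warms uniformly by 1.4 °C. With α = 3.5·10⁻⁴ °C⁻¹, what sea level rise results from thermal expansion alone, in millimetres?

Δh = αΔT·H = 3.5×10⁻⁴ × 1.4 × 280 = 0.13720 m

140 mm of thermosteric rise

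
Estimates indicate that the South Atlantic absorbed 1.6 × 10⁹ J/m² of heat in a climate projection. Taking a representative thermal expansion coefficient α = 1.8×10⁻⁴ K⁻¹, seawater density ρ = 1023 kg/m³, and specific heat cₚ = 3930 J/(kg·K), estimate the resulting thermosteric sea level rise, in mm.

Δh = αQ/(ρcₚ) = 1.8×10⁻⁴ × 1.6×10⁹ / (1023 × 3930) ≈ 0.071635 m

Δh ≈ 71.6 mm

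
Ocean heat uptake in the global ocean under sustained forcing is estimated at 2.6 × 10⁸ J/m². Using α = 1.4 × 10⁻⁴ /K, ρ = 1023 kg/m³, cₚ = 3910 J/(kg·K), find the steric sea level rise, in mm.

Δh = αQ/(ρcₚ) = 1.4×10⁻⁴ × 2.6×10⁸ / (1023 × 3910) ≈ 0.0091002 m

9.1 mm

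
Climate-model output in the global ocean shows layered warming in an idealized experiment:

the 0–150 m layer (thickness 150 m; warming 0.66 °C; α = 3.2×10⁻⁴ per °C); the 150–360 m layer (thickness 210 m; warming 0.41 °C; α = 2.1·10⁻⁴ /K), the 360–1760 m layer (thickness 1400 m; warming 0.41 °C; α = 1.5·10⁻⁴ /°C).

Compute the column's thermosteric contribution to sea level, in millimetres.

about 136 mm

0–150 m: 0.66 × 150 × 3.2×10⁻⁴ = 0.03168 m
Layer 2: 2.1×10⁻⁴ × 0.41 × 210 = 0.018081 m
360–1760 m: 1400 × 1.5×10⁻⁴ × 0.41 = 0.08610 m
Δh = 0.03168 + 0.018081 + 0.08610 = 0.135861 m ≈ 136 mm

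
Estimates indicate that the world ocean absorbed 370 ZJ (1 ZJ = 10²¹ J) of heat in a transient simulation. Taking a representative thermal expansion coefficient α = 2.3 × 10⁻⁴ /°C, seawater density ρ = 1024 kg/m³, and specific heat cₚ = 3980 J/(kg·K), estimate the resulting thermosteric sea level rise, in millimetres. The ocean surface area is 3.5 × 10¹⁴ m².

Per unit area: Q = 370×10²¹ / (3.5×10¹⁴) ≈ 1.057×10⁹ J/m²
Δh = αQ/(ρcₚ) = 2.3×10⁻⁴ × 1.057×10⁹ / (1024 × 3980) ≈ 0.059651 m

Δh ≈ 59.7 mm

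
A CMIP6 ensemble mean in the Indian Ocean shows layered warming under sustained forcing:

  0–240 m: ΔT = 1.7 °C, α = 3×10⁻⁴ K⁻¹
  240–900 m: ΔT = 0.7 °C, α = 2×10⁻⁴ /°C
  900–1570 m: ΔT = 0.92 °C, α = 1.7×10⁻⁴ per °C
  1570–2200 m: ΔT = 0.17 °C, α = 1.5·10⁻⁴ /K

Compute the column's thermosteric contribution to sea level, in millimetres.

3×10⁻⁴ × 1.7 × 240 = 0.12240 m
0.7 × 2×10⁻⁴ × 660 = 0.09240 m
Layer 3: 1.7×10⁻⁴ × 0.92 × 670 = 0.104788 m
630 × 0.17 × 1.5×10⁻⁴ = 0.016065 m
Δh = 0.12240 + 0.09240 + 0.104788 + 0.016065 = 0.335653 m ≈ 340 mm

Δh = 340 mm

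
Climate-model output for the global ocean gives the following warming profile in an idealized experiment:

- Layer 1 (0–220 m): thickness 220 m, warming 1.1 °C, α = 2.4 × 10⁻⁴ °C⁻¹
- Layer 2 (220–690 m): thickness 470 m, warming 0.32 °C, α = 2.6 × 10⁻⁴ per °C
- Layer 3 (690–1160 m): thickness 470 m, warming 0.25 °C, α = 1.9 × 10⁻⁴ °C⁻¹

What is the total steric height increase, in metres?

Δh ≈ 0.120 m

1.1 × 2.4×10⁻⁴ × 220 = 0.05808 m
Layer 2: 2.6×10⁻⁴ × 470 × 0.32 = 0.039104 m
690–1160 m: 470 × 0.25 × 1.9×10⁻⁴ = 0.022325 m
Δh = 0.05808 + 0.039104 + 0.022325 = 0.119509 m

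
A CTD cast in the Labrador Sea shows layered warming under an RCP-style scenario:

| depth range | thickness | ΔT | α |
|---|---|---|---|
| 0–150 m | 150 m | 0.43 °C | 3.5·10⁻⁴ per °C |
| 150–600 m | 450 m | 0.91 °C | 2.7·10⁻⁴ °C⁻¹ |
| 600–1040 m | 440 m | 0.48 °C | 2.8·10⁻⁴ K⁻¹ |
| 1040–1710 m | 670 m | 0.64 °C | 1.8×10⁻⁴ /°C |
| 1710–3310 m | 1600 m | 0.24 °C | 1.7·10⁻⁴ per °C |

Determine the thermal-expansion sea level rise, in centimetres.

33.5 cm of thermosteric rise

0–150 m: 3.5×10⁻⁴ × 0.43 × 150 = 0.022575 m
150–600 m: 2.7×10⁻⁴ × 450 × 0.91 = 0.110565 m
Layer 3: 440 × 0.48 × 2.8×10⁻⁴ = 0.059136 m
1.8×10⁻⁴ × 670 × 0.64 = 0.077184 m
Layer 5: 0.24 × 1600 × 1.7×10⁻⁴ = 0.06528 m
Δh = 0.022575 + 0.110565 + 0.059136 + 0.077184 + 0.06528 = 0.33474 m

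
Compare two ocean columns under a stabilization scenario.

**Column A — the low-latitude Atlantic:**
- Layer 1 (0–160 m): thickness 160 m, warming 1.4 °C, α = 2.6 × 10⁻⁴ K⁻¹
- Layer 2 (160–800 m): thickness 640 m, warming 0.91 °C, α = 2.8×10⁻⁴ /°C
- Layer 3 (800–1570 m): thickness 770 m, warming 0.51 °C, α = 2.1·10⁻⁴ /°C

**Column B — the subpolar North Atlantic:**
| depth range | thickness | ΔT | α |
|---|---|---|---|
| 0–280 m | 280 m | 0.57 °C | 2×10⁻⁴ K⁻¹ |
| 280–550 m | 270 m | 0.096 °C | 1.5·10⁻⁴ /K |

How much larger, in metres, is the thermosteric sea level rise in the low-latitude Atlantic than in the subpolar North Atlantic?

0.268 m larger

A 0–160 m: 1.4 × 2.6×10⁻⁴ × 160 = 0.05824 m
A 160–800 m: 2.8×10⁻⁴ × 640 × 0.91 = 0.163072 m
A 770 × 2.1×10⁻⁴ × 0.51 = 0.082467 m
A total: 0.303779 m
B Layer 1: 2×10⁻⁴ × 0.57 × 280 = 0.03192 m
B 0.096 × 1.5×10⁻⁴ × 270 = 0.003888 m
B total: 0.035808 m
Difference: 0.303779 − 0.035808 = 0.267971 m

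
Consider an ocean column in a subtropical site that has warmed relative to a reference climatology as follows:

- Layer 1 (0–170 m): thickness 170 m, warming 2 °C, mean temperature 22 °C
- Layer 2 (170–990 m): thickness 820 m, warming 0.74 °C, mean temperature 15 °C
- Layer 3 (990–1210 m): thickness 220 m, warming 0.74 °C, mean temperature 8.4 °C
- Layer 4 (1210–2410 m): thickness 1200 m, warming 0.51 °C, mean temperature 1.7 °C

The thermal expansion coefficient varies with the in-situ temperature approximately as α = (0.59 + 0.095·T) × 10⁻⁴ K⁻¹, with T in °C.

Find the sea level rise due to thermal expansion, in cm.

Layer 1: α = (0.59 + 0.095×22)×10⁻⁴ = 2.68×10⁻⁴ K⁻¹
Layer 2: α = (0.59 + 0.095×15)×10⁻⁴ = 2.015×10⁻⁴ K⁻¹
Layer 3: α = (0.59 + 0.095×8.4)×10⁻⁴ = 1.388×10⁻⁴ K⁻¹
Layer 4: α = (0.59 + 0.095×1.7)×10⁻⁴ = 0.7515×10⁻⁴ K⁻¹
2.68×10⁻⁴ × 170 × 2 = 0.09112 m
Layer 2: 0.74 × 2.015×10⁻⁴ × 820 = 0.1222702 m
Layer 3: 1.388×10⁻⁴ × 0.74 × 220 = 0.02259664 m
Layer 4: 0.7515×10⁻⁴ × 1200 × 0.51 = 0.0459918 m
Δh = 0.09112 + 0.1222702 + 0.02259664 + 0.0459918 = 0.28197864 m

28.2 cm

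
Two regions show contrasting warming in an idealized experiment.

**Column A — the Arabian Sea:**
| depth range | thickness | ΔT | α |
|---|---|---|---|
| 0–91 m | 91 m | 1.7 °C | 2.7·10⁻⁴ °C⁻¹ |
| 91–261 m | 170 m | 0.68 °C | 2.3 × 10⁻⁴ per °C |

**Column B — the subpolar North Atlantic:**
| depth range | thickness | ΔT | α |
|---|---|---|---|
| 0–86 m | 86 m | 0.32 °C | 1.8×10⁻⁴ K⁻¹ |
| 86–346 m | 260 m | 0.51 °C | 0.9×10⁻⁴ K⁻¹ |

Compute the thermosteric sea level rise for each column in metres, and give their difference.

A 0–91 m: 1.7 × 2.7×10⁻⁴ × 91 = 0.041769 m
A Layer 2: 2.3×10⁻⁴ × 0.68 × 170 = 0.026588 m
A total: 0.068357 m
B 0–86 m: 0.32 × 86 × 1.8×10⁻⁴ = 0.0049536 m
B 86–346 m: 0.51 × 0.9×10⁻⁴ × 260 = 0.011934 m
B total: 0.0168876 m
Difference: 0.068357 − 0.0168876 = 0.0514694 m

A: 0.0684 m; B: 0.0169 m; difference 0.0515 m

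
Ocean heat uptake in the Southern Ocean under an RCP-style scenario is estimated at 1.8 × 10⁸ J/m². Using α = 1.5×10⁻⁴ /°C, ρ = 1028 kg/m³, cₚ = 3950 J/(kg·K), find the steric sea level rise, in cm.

Δh ≈ 0.66 cm

Δh = αQ/(ρcₚ) = 1.5×10⁻⁴ × 1.8×10⁸ / (1028 × 3950) ≈ 0.0066493 m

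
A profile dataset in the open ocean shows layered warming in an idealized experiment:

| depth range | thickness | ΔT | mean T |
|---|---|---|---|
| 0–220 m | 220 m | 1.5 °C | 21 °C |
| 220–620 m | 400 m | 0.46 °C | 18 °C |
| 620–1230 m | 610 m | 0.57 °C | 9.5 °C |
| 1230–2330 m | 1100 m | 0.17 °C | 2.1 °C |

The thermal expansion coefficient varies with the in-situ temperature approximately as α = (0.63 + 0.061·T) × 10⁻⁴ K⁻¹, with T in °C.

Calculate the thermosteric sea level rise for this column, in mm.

Layer 1: α = (0.63 + 0.061×21)×10⁻⁴ = 1.911×10⁻⁴ K⁻¹
Layer 2: α = (0.63 + 0.061×18)×10⁻⁴ = 1.728×10⁻⁴ K⁻¹
Layer 3: α = (0.63 + 0.061×9.5)×10⁻⁴ = 1.2095×10⁻⁴ K⁻¹
Layer 4: α = (0.63 + 0.061×2.1)×10⁻⁴ = 0.7581×10⁻⁴ K⁻¹
Layer 1: 220 × 1.911×10⁻⁴ × 1.5 = 0.063063 m
Layer 2: 1.728×10⁻⁴ × 0.46 × 400 = 0.0317952 m
620–1230 m: 1.2095×10⁻⁴ × 0.57 × 610 = 0.042054315 m
1100 × 0.17 × 0.7581×10⁻⁴ = 0.01417647 m
Δh = 0.063063 + 0.0317952 + 0.042054315 + 0.01417647 = 0.151088985 m

Δh = 151 mm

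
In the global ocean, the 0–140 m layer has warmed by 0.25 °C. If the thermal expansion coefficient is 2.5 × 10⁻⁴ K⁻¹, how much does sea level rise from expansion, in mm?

Δh = αΔT·H = 2.5×10⁻⁴ × 0.25 × 140 = 0.00875 m

about 8.75 mm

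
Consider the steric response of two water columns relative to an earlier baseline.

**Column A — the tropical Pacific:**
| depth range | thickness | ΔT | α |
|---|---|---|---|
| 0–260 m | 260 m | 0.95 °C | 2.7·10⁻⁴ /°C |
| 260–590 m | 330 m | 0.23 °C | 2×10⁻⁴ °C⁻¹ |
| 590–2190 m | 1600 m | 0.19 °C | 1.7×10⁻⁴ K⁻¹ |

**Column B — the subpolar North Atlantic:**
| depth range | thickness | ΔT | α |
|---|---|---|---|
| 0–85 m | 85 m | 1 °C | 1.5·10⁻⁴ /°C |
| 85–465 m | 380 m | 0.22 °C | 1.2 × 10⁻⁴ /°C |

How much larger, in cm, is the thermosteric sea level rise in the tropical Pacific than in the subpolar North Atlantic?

A 0–260 m: 2.7×10⁻⁴ × 260 × 0.95 = 0.06669 m
A 260–590 m: 0.23 × 2×10⁻⁴ × 330 = 0.01518 m
A Layer 3: 1.7×10⁻⁴ × 0.19 × 1600 = 0.05168 m
A total: 0.13355 m
B 0–85 m: 1 × 85 × 1.5×10⁻⁴ = 0.01275 m
B Layer 2: 1.2×10⁻⁴ × 0.22 × 380 = 0.010032 m
B total: 0.022782 m
Difference: 0.13355 − 0.022782 = 0.110768 m

Δh_A − Δh_B ≈ 11 cm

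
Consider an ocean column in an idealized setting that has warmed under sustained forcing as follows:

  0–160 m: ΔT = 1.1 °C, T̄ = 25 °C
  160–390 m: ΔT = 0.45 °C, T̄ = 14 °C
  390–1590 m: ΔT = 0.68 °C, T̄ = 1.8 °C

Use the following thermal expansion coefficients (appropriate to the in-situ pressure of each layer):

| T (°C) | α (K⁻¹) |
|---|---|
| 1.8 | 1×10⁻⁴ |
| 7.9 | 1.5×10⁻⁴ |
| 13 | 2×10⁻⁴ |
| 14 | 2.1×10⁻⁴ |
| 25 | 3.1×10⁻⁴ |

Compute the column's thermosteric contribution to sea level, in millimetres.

Δh ≈ 160 mm

Layer 1 at 25 °C → α = 3.1×10⁻⁴ K⁻¹
Layer 2 at 14 °C → α = 2.1×10⁻⁴ K⁻¹
Layer 3 at 1.8 °C → α = 1×10⁻⁴ K⁻¹
Layer 1: 160 × 3.1×10⁻⁴ × 1.1 = 0.05456 m
2.1×10⁻⁴ × 0.45 × 230 = 0.021735 m
Layer 3: 0.68 × 1×10⁻⁴ × 1200 = 0.08160 m
Δh = 0.05456 + 0.021735 + 0.08160 = 0.157895 m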